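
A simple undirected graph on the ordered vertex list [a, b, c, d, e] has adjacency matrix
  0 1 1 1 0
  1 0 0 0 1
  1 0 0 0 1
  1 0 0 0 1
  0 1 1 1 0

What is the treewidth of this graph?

2

A width-2 tree decomposition is:
Bags: B1 = {a, b, e}  B2 = {a, c, e}  B3 = {a, d, e}
Tree: B1–B2, B2–B3
The largest bag has 3 vertices, giving width 2; this decomposition certifies tw(G) ≤ 2. For the lower bound, G contains the cycle a–b–e–c–a, so G is not a forest; only forests have treewidth ≤ 1, hence tw(G) ≥ 2. Combining the bounds, tw(G) = 2.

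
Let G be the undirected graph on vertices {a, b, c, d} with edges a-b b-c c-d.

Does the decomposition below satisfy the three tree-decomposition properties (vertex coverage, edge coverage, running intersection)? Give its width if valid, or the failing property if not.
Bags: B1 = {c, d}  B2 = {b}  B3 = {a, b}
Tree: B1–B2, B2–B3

A tree decomposition must satisfy three properties: every vertex lies in some bag; for every edge, both endpoints lie together in some bag; and for every vertex, the bags containing it form a connected subtree. Here edge (c,b) lies in no bag, so the decomposition is invalid.

No — edge (c,b) lies in no bag.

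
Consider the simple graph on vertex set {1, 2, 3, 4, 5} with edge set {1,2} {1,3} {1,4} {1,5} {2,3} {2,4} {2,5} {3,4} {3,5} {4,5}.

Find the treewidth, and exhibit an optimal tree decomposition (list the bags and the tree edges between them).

A single bag containing all 5 vertices is trivially a valid decomposition of width 4. On the other hand G contains the 5-clique {1, 2, 3, 4, 5}. A clique must lie in a single bag of any decomposition, so no decomposition can have width below 4. The upper and lower bounds meet at 4, so that is the treewidth.

Treewidth 4.
Bags: B1 = {1, 2, 3, 4, 5}
Tree: (single bag)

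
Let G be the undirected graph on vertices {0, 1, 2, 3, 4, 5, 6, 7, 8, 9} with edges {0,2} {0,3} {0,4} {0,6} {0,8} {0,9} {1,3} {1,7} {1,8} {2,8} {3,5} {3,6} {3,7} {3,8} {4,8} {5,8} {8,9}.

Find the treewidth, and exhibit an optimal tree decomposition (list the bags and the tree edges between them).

Treewidth 2.
Bags: B1 = {0, 3, 8}  B2 = {1, 3, 8}  B3 = {1, 3, 7}  B4 = {0, 3, 6}  B5 = {0, 2, 8}  B6 = {3, 5, 8}  B7 = {0, 4, 8}  B8 = {0, 8, 9}
Tree: B1–B2, B2–B3, B1–B4, B1–B5, B2–B6, B1–B7, B1–B8

The largest bag has 3 vertices, giving width 2; this decomposition certifies tw(G) ≤ 2. For the lower bound, the 3 vertices {0, 8, 9} are pairwise adjacent, and any tree decomposition puts a clique entirely inside one bag — forcing width ≥ 2. Combining the bounds, tw(G) = 2.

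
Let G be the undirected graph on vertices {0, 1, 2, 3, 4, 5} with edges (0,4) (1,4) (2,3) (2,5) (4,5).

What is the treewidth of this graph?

1

A width-1 tree decomposition is:
Bags: B1 = {2, 3}  B2 = {2, 5}  B3 = {4, 5}  B4 = {0, 4}  B5 = {1, 4}
Tree: B1–B2, B2–B3, B3–B4, B3–B5
Each bag holds 2 vertices, so the decomposition has width 1, which upper-bounds the treewidth. G has an edge, so its treewidth is at least 1. Hence tw(G) = 1 exactly.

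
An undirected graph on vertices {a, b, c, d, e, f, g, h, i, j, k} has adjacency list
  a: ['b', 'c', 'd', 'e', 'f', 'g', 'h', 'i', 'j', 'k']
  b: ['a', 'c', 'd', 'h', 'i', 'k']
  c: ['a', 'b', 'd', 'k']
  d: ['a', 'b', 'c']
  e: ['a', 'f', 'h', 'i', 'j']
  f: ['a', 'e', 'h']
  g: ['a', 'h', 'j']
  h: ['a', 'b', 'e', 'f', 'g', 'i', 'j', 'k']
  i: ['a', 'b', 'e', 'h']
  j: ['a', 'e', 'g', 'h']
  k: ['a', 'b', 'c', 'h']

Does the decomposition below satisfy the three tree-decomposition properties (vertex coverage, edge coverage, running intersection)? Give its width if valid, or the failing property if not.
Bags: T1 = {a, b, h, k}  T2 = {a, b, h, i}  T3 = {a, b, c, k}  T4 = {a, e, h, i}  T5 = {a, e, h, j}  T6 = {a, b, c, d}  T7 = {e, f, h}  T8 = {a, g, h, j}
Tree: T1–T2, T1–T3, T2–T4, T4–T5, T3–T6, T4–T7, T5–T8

A tree decomposition must satisfy three properties: every vertex lies in some bag; for every edge, both endpoints lie together in some bag; and for every vertex, the bags containing it form a connected subtree. Here edge (a,f) lies in no bag, so the decomposition is invalid.

No — edge (a,f) lies in no bag.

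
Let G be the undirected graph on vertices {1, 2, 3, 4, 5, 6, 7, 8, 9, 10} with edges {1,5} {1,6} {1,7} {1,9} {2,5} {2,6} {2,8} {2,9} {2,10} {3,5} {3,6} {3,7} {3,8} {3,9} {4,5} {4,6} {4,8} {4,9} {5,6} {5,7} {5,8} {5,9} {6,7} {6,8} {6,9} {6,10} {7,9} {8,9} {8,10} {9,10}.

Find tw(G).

4

A width-4 tree decomposition is:
Bags: B1 = {2, 5, 6, 8, 9}  B2 = {2, 6, 8, 9, 10}  B3 = {3, 5, 6, 8, 9}  B4 = {3, 5, 6, 7, 9}  B5 = {1, 5, 6, 7, 9}  B6 = {4, 5, 6, 8, 9}
Tree: B1–B2, B1–B3, B3–B4, B4–B5, B1–B6
The largest bag has 5 vertices, giving width 4; this decomposition certifies tw(G) ≤ 4. Conversely, {2, 6, 8, 9, 10} is a clique of size 5, and the vertices of any clique must share a bag in every tree decomposition; so some bag has ≥ 5 vertices and tw(G) ≥ 4. The upper and lower bounds meet at 4, so that is the treewidth.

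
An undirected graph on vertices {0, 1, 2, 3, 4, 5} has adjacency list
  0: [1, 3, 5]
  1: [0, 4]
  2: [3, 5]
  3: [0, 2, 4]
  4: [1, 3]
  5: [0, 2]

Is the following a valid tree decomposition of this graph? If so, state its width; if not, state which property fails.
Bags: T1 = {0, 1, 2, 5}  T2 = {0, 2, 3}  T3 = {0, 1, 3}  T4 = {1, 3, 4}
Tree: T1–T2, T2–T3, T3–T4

A tree decomposition must satisfy three properties: every vertex lies in some bag; for every edge, both endpoints lie together in some bag; and for every vertex, the bags containing it form a connected subtree. Here bags containing vertex 1 are not connected in the tree, so the decomposition is invalid.

No — bags containing vertex 1 are not connected in the tree.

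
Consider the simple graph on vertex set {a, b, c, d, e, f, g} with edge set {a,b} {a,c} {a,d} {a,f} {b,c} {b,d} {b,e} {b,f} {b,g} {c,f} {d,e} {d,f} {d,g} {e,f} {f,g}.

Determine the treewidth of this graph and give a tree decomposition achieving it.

Treewidth 3.
One such decomposition:
Bags: B1 = {a, b, d, f}  B2 = {b, d, f, g}  B3 = {a, b, c, f}  B4 = {b, d, e, f}
Tree: B1–B2, B1–B3, B2–B4

Each bag holds 4 vertices, so the decomposition has width 3, which upper-bounds the treewidth. On the other hand G contains the 4-clique {b, d, f, g}. A clique must lie in a single bag of any decomposition, so no decomposition can have width below 3. Therefore the treewidth is 3.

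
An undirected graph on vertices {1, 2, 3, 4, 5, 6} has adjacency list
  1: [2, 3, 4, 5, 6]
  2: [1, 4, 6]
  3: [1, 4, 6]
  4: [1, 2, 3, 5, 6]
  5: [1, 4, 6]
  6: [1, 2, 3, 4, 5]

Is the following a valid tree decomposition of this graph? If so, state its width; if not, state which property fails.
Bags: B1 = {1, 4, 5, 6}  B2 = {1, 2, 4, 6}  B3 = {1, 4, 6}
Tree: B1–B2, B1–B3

A tree decomposition must satisfy three properties: every vertex lies in some bag; for every edge, both endpoints lie together in some bag; and for every vertex, the bags containing it form a connected subtree. Here vertex 3 appears in no bag, so the decomposition is invalid.

No — vertex 3 appears in no bag.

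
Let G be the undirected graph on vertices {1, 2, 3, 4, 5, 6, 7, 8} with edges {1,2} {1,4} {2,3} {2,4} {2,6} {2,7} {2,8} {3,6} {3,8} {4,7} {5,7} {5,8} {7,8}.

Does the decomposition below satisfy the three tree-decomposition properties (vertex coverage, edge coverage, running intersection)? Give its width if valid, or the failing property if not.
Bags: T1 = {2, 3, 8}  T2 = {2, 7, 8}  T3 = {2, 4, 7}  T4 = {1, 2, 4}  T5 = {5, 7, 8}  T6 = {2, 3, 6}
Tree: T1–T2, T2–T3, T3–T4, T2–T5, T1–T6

Yes; width 2.

Every vertex of G appears in some bag (union = {1, 2, 3, 4, 5, 6, 7, 8}); every edge is covered by a bag; and for each vertex v the set of bags containing v is connected in the bag tree. The decomposition is therefore valid. The largest bag has 3 vertices, so the width is 2.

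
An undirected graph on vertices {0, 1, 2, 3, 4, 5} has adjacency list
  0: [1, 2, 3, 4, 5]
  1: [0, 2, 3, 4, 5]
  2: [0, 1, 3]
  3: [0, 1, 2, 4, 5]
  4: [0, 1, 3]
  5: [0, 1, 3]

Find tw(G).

A width-3 tree decomposition is:
Bags: B1 = {0, 1, 3, 5}  B2 = {0, 1, 3, 4}  B3 = {0, 1, 2, 3}
Tree: B1–B2, B1–B3
Every bag has size at most 4, so the width is 4 − 1 = 3 and tw(G) ≤ 3. On the other hand G contains the 4-clique {0, 1, 2, 3}. A clique must lie in a single bag of any decomposition, so no decomposition can have width below 3. Therefore the treewidth is 3.

3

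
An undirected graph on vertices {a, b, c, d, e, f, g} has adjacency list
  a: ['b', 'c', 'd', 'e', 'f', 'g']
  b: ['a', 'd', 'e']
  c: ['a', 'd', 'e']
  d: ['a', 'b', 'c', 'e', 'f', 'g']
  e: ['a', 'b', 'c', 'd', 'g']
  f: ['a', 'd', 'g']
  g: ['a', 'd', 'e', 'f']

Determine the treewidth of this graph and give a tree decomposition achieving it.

Treewidth 3.
Bags: B1 = {a, d, e, g}  B2 = {a, b, d, e}  B3 = {a, d, f, g}  B4 = {a, c, d, e}
Tree: B1–B2, B1–B3, B1–B4

Each bag holds 4 vertices, so the decomposition has width 3, which upper-bounds the treewidth. On the other hand G contains the 4-clique {a, d, e, g}. A clique must lie in a single bag of any decomposition, so no decomposition can have width below 3. Hence tw(G) = 3 exactly.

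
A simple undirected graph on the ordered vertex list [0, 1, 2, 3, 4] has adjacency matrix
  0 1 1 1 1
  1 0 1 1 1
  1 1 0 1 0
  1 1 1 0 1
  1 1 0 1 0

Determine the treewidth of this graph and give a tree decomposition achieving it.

Treewidth 3.
Bags: B1 = {0, 1, 3, 4}  B2 = {0, 1, 2, 3}
Tree: B1–B2

Every bag has size at most 4, so the width is 4 − 1 = 3 and tw(G) ≤ 3. Conversely, {0, 1, 2, 3} is a clique of size 4, and the vertices of any clique must share a bag in every tree decomposition; so some bag has ≥ 4 vertices and tw(G) ≥ 3. Therefore the treewidth is 3.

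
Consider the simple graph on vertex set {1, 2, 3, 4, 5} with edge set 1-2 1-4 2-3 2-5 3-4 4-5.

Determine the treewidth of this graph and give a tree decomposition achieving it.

Treewidth 2.
One optimal decomposition is:
Bags: B1 = {1, 2, 4}  B2 = {2, 3, 4}  B3 = {2, 4, 5}
Tree: B1–B2, B2–B3

Every bag has size at most 3, so the width is 3 − 1 = 2 and tw(G) ≤ 2. The edges 4–1–2–3–4 form a cycle, so G is not a tree and its treewidth is at least 2. Combining the bounds, tw(G) = 2.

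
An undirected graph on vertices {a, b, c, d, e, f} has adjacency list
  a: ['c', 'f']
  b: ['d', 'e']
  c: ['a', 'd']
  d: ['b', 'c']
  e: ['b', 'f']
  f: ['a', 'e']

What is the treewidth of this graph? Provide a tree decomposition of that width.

The largest bag has 3 vertices, giving width 2; this decomposition certifies tw(G) ≤ 2. The edges f–a–c–d–b–e–f form a cycle, so G is not a tree and its treewidth is at least 2. The upper and lower bounds meet at 2, so that is the treewidth.

Treewidth 2.
One such decomposition:
Bags: B1 = {a, c, f}  B2 = {c, d, f}  B3 = {b, d, f}  B4 = {b, e, f}
Tree: B1–B2, B2–B3, B3–B4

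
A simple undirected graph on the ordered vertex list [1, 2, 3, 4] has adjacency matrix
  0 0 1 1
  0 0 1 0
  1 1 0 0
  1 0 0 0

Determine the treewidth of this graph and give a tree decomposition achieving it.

Treewidth 1.
Bags: B1 = {2, 3}  B2 = {1, 3}  B3 = {1, 4}
Tree: B1–B2, B2–B3

Each bag holds 2 vertices, so the decomposition has width 1, which upper-bounds the treewidth. Since G has at least one edge (e.g. 2–3), it is not an edgeless graph, so tw(G) ≥ 1. Therefore the treewidth is 1.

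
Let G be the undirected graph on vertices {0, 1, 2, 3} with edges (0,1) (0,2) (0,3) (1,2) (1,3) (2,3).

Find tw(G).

A width-3 tree decomposition is:
Bags: B1 = {0, 1, 2, 3}
Tree: (single bag)
A single bag containing all 4 vertices is trivially a valid decomposition of width 3. For the lower bound, the 4 vertices {0, 1, 2, 3} are pairwise adjacent, and any tree decomposition puts a clique entirely inside one bag — forcing width ≥ 3. Combining the bounds, tw(G) = 3.

3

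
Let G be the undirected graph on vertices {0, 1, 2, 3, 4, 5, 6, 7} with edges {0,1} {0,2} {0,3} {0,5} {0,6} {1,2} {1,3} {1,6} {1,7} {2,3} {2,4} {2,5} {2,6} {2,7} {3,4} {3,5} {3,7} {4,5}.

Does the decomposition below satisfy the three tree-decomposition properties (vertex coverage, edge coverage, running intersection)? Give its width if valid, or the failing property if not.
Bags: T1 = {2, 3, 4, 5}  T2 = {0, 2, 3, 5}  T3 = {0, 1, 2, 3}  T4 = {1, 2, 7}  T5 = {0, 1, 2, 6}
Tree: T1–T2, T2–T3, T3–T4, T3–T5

No — edge (3,7) lies in no bag.

A tree decomposition must satisfy three properties: every vertex lies in some bag; for every edge, both endpoints lie together in some bag; and for every vertex, the bags containing it form a connected subtree. Here edge (3,7) lies in no bag, so the decomposition is invalid.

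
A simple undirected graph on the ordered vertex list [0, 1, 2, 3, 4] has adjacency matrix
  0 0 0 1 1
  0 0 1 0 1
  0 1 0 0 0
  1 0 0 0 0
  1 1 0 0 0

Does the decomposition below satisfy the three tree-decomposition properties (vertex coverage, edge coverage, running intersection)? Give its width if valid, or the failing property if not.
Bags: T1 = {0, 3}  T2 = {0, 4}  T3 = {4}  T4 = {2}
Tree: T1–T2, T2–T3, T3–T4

A tree decomposition must satisfy three properties: every vertex lies in some bag; for every edge, both endpoints lie together in some bag; and for every vertex, the bags containing it form a connected subtree. Here vertex 1 appears in no bag, so the decomposition is invalid.

No — vertex 1 appears in no bag.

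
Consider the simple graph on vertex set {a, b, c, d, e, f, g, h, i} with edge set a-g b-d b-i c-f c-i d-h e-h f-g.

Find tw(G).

1

A width-1 tree decomposition is:
Bags: B1 = {e, h}  B2 = {d, h}  B3 = {b, d}  B4 = {b, i}  B5 = {c, i}  B6 = {c, f}  B7 = {f, g}  B8 = {a, g}
Tree: B1–B2, B2–B3, B3–B4, B4–B5, B5–B6, B6–B7, B7–B8
The largest bag has 2 vertices, giving width 1; this decomposition certifies tw(G) ≤ 1. Since G has at least one edge (e.g. e–h), it is not an edgeless graph, so tw(G) ≥ 1. Therefore the treewidth is 1.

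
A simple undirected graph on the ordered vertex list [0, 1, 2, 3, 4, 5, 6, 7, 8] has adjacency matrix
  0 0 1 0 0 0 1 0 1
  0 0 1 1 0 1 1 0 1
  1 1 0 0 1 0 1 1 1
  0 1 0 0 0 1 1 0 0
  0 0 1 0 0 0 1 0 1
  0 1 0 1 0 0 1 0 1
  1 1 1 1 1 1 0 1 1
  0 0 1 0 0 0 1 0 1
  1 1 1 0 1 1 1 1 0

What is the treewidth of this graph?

A width-3 tree decomposition is:
Bags: B1 = {1, 3, 5, 6}  B2 = {1, 5, 6, 8}  B3 = {1, 2, 6, 8}  B4 = {0, 2, 6, 8}  B5 = {2, 4, 6, 8}  B6 = {2, 6, 7, 8}
Tree: B1–B2, B2–B3, B3–B4, B4–B5, B4–B6
Every bag has size at most 4, so the width is 4 − 1 = 3 and tw(G) ≤ 3. For the lower bound, the 4 vertices {0, 2, 6, 8} are pairwise adjacent, and any tree decomposition puts a clique entirely inside one bag — forcing width ≥ 3. Therefore the treewidth is 3.

3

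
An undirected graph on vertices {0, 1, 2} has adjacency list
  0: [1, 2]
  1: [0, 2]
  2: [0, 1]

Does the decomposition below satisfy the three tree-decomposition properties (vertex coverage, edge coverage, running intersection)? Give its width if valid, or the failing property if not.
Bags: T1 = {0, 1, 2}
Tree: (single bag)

Yes; width 2.

Checking the three conditions: (i) the bags cover all of {0, 1, 2}; (ii) for each edge, some bag contains both endpoints; (iii) the bags containing any fixed vertex form a subtree. All hold, so the decomposition is valid with width 3 − 1 = 2.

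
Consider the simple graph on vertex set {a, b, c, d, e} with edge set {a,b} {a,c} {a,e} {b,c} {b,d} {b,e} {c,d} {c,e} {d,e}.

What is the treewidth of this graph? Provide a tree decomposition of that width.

Treewidth 3.
One optimal decomposition is:
Bags: B1 = {b, c, d, e}  B2 = {a, b, c, e}
Tree: B1–B2

The largest bag has 4 vertices, giving width 3; this decomposition certifies tw(G) ≤ 3. Conversely, {b, c, d, e} is a clique of size 4, and the vertices of any clique must share a bag in every tree decomposition; so some bag has ≥ 4 vertices and tw(G) ≥ 3. Therefore the treewidth is 3.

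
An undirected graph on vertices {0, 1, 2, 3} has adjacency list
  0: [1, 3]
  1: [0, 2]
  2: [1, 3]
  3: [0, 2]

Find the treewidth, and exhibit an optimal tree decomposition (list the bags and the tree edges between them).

Treewidth 2.
One such decomposition:
Bags: B1 = {0, 1, 3}  B2 = {1, 2, 3}
Tree: B1–B2

Each bag holds 3 vertices, so the decomposition has width 2, which upper-bounds the treewidth. Since 3–0–1–2–3 is a cycle in G, G is not acyclic. Forests are exactly the graphs of treewidth ≤ 1, so tw(G) ≥ 2. Combining the bounds, tw(G) = 2.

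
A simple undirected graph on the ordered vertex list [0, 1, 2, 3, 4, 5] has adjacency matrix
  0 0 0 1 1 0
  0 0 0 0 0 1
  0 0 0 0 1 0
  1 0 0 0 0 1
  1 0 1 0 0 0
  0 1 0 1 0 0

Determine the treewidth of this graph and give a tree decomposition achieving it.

Treewidth 1.
Bags: B1 = {2, 4}  B2 = {0, 4}  B3 = {0, 3}  B4 = {3, 5}  B5 = {1, 5}
Tree: B1–B2, B2–B3, B3–B4, B4–B5

The largest bag has 2 vertices, giving width 1; this decomposition certifies tw(G) ≤ 1. Since G has at least one edge (e.g. 2–4), it is not an edgeless graph, so tw(G) ≥ 1. Hence tw(G) = 1 exactly.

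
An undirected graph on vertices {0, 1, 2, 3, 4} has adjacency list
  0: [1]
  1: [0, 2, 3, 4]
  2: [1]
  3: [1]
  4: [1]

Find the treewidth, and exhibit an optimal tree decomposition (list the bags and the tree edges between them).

Each bag holds 2 vertices, so the decomposition has width 1, which upper-bounds the treewidth. Since G has at least one edge (e.g. 1–3), it is not an edgeless graph, so tw(G) ≥ 1. Hence tw(G) = 1 exactly.

Treewidth 1.
One such decomposition:
Bags: B1 = {1, 3}  B2 = {1, 2}  B3 = {1, 4}  B4 = {0, 1}
Tree: B1–B2, B2–B3, B1–B4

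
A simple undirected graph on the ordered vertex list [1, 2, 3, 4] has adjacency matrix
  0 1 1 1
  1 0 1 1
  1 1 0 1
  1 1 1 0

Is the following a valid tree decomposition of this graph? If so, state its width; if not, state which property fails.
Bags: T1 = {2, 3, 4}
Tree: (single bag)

A tree decomposition must satisfy three properties: every vertex lies in some bag; for every edge, both endpoints lie together in some bag; and for every vertex, the bags containing it form a connected subtree. Here vertex 1 appears in no bag, so the decomposition is invalid.

No — vertex 1 appears in no bag.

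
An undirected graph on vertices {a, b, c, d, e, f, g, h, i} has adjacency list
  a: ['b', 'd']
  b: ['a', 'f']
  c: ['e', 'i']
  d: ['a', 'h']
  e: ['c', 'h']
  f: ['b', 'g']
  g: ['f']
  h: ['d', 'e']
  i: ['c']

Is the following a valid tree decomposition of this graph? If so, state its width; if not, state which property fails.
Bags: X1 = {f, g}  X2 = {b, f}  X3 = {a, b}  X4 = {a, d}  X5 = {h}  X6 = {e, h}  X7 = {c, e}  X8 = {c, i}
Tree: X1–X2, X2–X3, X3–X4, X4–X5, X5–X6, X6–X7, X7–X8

No — edge (d,h) lies in no bag.

A tree decomposition must satisfy three properties: every vertex lies in some bag; for every edge, both endpoints lie together in some bag; and for every vertex, the bags containing it form a connected subtree. Here edge (d,h) lies in no bag, so the decomposition is invalid.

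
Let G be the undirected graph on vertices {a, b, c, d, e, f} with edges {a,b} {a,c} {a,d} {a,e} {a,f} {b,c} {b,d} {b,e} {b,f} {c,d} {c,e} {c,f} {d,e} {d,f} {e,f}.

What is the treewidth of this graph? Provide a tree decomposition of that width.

With just one bag of size 6, the width is 6 − 1 = 5, so tw(G) ≤ 5. Conversely, {a, b, c, d, e, f} is a clique of size 6, and the vertices of any clique must share a bag in every tree decomposition; so some bag has ≥ 6 vertices and tw(G) ≥ 5. Therefore the treewidth is 5.

Treewidth 5.
Bags: B1 = {a, b, c, d, e, f}
Tree: (single bag)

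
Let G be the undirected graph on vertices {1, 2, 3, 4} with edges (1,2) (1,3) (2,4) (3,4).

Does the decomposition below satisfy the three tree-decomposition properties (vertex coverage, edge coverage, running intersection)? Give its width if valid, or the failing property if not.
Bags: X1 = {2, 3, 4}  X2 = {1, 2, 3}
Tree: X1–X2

Yes; width 2.

Every vertex of G appears in some bag (union = {1, 2, 3, 4}); every edge is covered by a bag; and for each vertex v the set of bags containing v is connected in the bag tree. The decomposition is therefore valid. The largest bag has 3 vertices, so the width is 2.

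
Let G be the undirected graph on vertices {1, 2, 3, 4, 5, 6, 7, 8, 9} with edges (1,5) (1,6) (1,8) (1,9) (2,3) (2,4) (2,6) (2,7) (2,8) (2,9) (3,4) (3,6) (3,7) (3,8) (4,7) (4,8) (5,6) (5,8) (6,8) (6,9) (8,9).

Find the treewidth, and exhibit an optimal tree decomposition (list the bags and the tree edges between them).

Every bag has size at most 4, so the width is 4 − 1 = 3 and tw(G) ≤ 3. On the other hand G contains the 4-clique {2, 3, 4, 8}. A clique must lie in a single bag of any decomposition, so no decomposition can have width below 3. Hence tw(G) = 3 exactly.

Treewidth 3.
One optimal decomposition is:
Bags: B1 = {2, 3, 6, 8}  B2 = {2, 3, 4, 8}  B3 = {2, 6, 8, 9}  B4 = {1, 6, 8, 9}  B5 = {1, 5, 6, 8}  B6 = {2, 3, 4, 7}
Tree: B1–B2, B1–B3, B3–B4, B4–B5, B2–B6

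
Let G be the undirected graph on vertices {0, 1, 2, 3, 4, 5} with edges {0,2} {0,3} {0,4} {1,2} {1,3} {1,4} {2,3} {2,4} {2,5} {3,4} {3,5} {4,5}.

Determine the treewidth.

3

A width-3 tree decomposition is:
Bags: B1 = {2, 3, 4, 5}  B2 = {0, 2, 3, 4}  B3 = {1, 2, 3, 4}
Tree: B1–B2, B2–B3
The largest bag has 4 vertices, giving width 3; this decomposition certifies tw(G) ≤ 3. Conversely, {0, 2, 3, 4} is a clique of size 4, and the vertices of any clique must share a bag in every tree decomposition; so some bag has ≥ 4 vertices and tw(G) ≥ 3. The upper and lower bounds meet at 3, so that is the treewidth.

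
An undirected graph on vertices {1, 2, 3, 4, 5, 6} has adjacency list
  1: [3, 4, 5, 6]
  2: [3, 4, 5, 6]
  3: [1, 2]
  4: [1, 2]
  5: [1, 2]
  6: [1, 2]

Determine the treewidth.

A width-2 tree decomposition is:
Bags: B1 = {1, 2, 4}  B2 = {1, 2, 6}  B3 = {1, 2, 3}  B4 = {1, 2, 5}
Tree: B1–B2, B2–B3, B3–B4
Every bag has size at most 3, so the width is 3 − 1 = 2 and tw(G) ≤ 2. The edges 2–4–1–6–2 form a cycle, so G is not a tree and its treewidth is at least 2. Combining the bounds, tw(G) = 2.

2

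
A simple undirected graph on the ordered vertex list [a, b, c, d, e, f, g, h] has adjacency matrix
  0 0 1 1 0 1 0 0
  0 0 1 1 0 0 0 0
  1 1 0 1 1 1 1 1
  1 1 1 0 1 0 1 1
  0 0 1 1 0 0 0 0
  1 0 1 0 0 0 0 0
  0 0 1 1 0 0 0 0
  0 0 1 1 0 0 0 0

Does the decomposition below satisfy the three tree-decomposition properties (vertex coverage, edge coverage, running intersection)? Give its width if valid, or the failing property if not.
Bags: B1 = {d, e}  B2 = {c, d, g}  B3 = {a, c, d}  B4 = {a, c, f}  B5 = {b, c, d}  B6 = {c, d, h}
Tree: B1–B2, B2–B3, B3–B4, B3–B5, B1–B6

No — edge (c,e) lies in no bag.

A tree decomposition must satisfy three properties: every vertex lies in some bag; for every edge, both endpoints lie together in some bag; and for every vertex, the bags containing it form a connected subtree. Here edge (c,e) lies in no bag, so the decomposition is invalid.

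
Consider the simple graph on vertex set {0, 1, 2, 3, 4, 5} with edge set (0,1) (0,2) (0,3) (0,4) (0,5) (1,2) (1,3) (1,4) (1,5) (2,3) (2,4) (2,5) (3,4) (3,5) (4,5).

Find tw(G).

5

A width-5 tree decomposition is:
Bags: B1 = {0, 1, 2, 3, 4, 5}
Tree: (single bag)
A single bag containing all 6 vertices is trivially a valid decomposition of width 5. On the other hand G contains the 6-clique {0, 1, 2, 3, 4, 5}. A clique must lie in a single bag of any decomposition, so no decomposition can have width below 5. Combining the bounds, tw(G) = 5.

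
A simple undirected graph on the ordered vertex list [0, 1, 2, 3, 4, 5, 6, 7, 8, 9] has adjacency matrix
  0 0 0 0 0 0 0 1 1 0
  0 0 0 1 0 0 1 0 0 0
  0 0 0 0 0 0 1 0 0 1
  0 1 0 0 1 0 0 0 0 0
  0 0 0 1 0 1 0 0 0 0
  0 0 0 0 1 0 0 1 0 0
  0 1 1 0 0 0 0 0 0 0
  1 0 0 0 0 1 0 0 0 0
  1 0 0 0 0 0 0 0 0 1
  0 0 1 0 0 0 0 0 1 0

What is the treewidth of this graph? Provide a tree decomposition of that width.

Treewidth 2.
One optimal decomposition is:
Bags: B1 = {0, 8, 9}  B2 = {0, 7, 9}  B3 = {5, 7, 9}  B4 = {4, 5, 9}  B5 = {3, 4, 9}  B6 = {1, 3, 9}  B7 = {1, 6, 9}  B8 = {2, 6, 9}
Tree: B1–B2, B2–B3, B3–B4, B4–B5, B5–B6, B6–B7, B7–B8

Each bag holds 3 vertices, so the decomposition has width 2, which upper-bounds the treewidth. Since 9–8–0–7–5–4–3–1–6–2–9 is a cycle in G, G is not acyclic. Forests are exactly the graphs of treewidth ≤ 1, so tw(G) ≥ 2. Therefore the treewidth is 2.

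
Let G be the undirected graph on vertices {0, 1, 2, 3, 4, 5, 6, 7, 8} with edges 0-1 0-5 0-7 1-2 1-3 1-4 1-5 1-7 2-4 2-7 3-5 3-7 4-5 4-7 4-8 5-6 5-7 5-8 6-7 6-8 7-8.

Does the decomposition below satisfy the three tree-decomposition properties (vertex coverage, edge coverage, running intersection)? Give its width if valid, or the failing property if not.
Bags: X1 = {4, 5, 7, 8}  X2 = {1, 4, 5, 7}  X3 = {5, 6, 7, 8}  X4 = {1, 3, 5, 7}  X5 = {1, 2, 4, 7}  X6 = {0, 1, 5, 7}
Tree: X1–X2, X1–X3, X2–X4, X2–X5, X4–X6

Vertex coverage: the bags together contain {0, 1, 2, 3, 4, 5, 6, 7, 8}, the full vertex set. Edge coverage: each edge of G has both endpoints in at least one bag. Running intersection: for every vertex, the bags containing it form a connected subtree. All three properties hold, so this is a valid tree decomposition of width max|bag| − 1 = 3, and hence tw(G) ≤ 3.

Yes; width 3.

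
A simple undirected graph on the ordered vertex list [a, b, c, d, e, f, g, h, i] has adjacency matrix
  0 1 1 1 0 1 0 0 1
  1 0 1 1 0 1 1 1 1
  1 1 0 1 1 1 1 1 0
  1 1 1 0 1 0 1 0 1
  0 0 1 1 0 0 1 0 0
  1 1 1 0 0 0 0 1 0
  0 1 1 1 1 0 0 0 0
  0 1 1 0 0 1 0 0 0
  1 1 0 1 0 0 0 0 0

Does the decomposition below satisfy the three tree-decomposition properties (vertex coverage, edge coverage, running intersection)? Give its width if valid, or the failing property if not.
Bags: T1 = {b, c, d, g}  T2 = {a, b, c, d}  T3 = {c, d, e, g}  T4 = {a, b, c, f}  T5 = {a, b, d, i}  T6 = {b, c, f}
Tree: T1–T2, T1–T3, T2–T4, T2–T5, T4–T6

A tree decomposition must satisfy three properties: every vertex lies in some bag; for every edge, both endpoints lie together in some bag; and for every vertex, the bags containing it form a connected subtree. Here vertex h appears in no bag, so the decomposition is invalid.

No — vertex h appears in no bag.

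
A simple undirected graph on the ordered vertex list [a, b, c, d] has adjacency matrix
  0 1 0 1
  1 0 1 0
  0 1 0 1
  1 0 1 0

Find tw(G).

A width-2 tree decomposition is:
Bags: B1 = {a, b, d}  B2 = {b, c, d}
Tree: B1–B2
Each bag holds 3 vertices, so the decomposition has width 2, which upper-bounds the treewidth. The edges d–a–b–c–d form a cycle, so G is not a tree and its treewidth is at least 2. Therefore the treewidth is 2.

2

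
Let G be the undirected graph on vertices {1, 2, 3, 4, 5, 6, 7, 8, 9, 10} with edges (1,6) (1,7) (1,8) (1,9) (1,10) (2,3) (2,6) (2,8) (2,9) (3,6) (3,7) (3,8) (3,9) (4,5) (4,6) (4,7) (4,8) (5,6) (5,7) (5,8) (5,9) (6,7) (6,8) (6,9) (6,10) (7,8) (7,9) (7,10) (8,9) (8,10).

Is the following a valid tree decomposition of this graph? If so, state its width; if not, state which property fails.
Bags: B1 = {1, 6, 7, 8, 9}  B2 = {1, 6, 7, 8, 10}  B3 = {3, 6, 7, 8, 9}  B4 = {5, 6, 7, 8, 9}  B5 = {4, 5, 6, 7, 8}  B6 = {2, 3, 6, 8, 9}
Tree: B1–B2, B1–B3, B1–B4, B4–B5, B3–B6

Vertex coverage: the bags together contain {1, 2, 3, 4, 5, 6, 7, 8, 9, 10}, the full vertex set. Edge coverage: each edge of G has both endpoints in at least one bag. Running intersection: for every vertex, the bags containing it form a connected subtree. All three properties hold, so this is a valid tree decomposition of width max|bag| − 1 = 4, and hence tw(G) ≤ 4.

Yes; width 4.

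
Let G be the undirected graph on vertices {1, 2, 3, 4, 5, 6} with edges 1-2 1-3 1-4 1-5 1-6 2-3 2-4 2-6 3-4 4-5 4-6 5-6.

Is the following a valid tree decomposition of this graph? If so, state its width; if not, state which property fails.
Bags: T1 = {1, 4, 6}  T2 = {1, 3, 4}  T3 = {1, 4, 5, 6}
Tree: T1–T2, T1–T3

A tree decomposition must satisfy three properties: every vertex lies in some bag; for every edge, both endpoints lie together in some bag; and for every vertex, the bags containing it form a connected subtree. Here vertex 2 appears in no bag, so the decomposition is invalid.

No — vertex 2 appears in no bag.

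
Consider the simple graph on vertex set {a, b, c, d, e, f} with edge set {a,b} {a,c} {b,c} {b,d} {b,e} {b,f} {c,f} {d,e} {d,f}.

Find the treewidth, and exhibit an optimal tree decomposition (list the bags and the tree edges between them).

Treewidth 2.
One optimal decomposition is:
Bags: B1 = {b, d, f}  B2 = {b, c, f}  B3 = {b, d, e}  B4 = {a, b, c}
Tree: B1–B2, B1–B3, B2–B4

Each bag holds 3 vertices, so the decomposition has width 2, which upper-bounds the treewidth. On the other hand G contains the 3-clique {b, d, e}. A clique must lie in a single bag of any decomposition, so no decomposition can have width below 2. Therefore the treewidth is 2.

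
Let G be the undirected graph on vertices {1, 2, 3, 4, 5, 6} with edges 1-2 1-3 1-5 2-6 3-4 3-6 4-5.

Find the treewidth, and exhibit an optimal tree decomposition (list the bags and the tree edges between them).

Every bag has size at most 3, so the width is 3 − 1 = 2 and tw(G) ≤ 2. For the lower bound, G contains the cycle 5–4–3–1–5, so G is not a forest; only forests have treewidth ≤ 1, hence tw(G) ≥ 2. Therefore the treewidth is 2.

Treewidth 2.
Bags: B1 = {1, 4, 5}  B2 = {1, 3, 4}  B3 = {1, 2, 3}  B4 = {2, 3, 6}
Tree: B1–B2, B2–B3, B3–B4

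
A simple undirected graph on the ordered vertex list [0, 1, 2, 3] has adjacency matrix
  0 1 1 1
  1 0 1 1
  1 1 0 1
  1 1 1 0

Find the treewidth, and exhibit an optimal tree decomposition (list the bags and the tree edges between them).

Treewidth 3.
Bags: B1 = {0, 1, 2, 3}
Tree: (single bag)

With just one bag of size 4, the width is 4 − 1 = 3, so tw(G) ≤ 3. Conversely, {0, 1, 2, 3} is a clique of size 4, and the vertices of any clique must share a bag in every tree decomposition; so some bag has ≥ 4 vertices and tw(G) ≥ 3. The upper and lower bounds meet at 3, so that is the treewidth.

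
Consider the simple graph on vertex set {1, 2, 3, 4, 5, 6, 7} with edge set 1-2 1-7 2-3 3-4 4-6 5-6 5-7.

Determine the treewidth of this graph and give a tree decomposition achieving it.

Treewidth 2.
Bags: B1 = {2, 3, 4}  B2 = {1, 2, 4}  B3 = {1, 4, 7}  B4 = {4, 5, 7}  B5 = {4, 5, 6}
Tree: B1–B2, B2–B3, B3–B4, B4–B5

Every bag has size at most 3, so the width is 3 − 1 = 2 and tw(G) ≤ 2. Since 4–3–2–1–7–5–6–4 is a cycle in G, G is not acyclic. Forests are exactly the graphs of treewidth ≤ 1, so tw(G) ≥ 2. Combining the bounds, tw(G) = 2.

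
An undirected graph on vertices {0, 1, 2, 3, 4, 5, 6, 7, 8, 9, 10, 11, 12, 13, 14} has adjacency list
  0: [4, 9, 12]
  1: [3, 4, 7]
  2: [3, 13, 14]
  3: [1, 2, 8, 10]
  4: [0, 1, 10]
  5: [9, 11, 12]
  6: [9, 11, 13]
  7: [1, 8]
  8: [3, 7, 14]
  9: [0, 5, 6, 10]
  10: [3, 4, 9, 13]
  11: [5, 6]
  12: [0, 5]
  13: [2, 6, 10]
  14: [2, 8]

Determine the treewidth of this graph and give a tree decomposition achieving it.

Each bag holds 4 vertices, so the decomposition has width 3, which upper-bounds the treewidth. For the lower bound: the 4 vertex sets {7,8,14}, {1}, {3}, {2,4,10,13} are disjoint, each induces a connected subgraph, and every pair is joined by at least one edge of G. Contracting each set to a single vertex therefore yields K_{4} as a minor, and since treewidth is minor-monotone, tw(G) ≥ tw(K_{4}) = 3. The upper and lower bounds meet at 3, so that is the treewidth.

Treewidth 3.
One such decomposition:
Bags: B1 = {1, 7, 8, 14}  B2 = {1, 3, 8, 14}  B3 = {1, 2, 3, 14}  B4 = {1, 2, 3, 4}  B5 = {2, 3, 4, 10}  B6 = {2, 4, 10, 13}  B7 = {0, 4, 10, 13}  B8 = {0, 9, 10, 13}  B9 = {0, 6, 9, 13}  B10 = {0, 6, 9, 12}  B11 = {5, 6, 9, 12}  B12 = {5, 6, 11, 12}
Tree: B1–B2, B2–B3, B3–B4, B4–B5, B5–B6, B6–B7, B7–B8, B8–B9, B9–B10, B10–B11, B11–B12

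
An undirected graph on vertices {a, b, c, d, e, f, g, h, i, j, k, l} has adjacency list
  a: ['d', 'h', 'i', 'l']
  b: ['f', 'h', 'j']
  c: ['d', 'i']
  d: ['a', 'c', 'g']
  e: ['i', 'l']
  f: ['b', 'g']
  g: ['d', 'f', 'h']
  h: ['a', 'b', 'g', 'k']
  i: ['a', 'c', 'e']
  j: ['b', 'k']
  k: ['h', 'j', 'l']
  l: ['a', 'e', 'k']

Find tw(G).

A width-3 tree decomposition is:
Bags: B1 = {c, e, i, l}  B2 = {a, c, i, l}  B3 = {a, c, d, l}  B4 = {a, d, k, l}  B5 = {a, d, h, k}  B6 = {d, g, h, k}  B7 = {g, h, j, k}  B8 = {b, g, h, j}  B9 = {b, f, g, j}
Tree: B1–B2, B2–B3, B3–B4, B4–B5, B5–B6, B6–B7, B7–B8, B8–B9
Each bag holds 4 vertices, so the decomposition has width 3, which upper-bounds the treewidth. For the lower bound: the 4 vertex sets {c,e,i}, {l}, {a}, {d,g,h,k} are disjoint, each induces a connected subgraph, and every pair is joined by at least one edge of G. Contracting each set to a single vertex therefore yields K_{4} as a minor, and since treewidth is minor-monotone, tw(G) ≥ tw(K_{4}) = 3. Hence tw(G) = 3 exactly.

3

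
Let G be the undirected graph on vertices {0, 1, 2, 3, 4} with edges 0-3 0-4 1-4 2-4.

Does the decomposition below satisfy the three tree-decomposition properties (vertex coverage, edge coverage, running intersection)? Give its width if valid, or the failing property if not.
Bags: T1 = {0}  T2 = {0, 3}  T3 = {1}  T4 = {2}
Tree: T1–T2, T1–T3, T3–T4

No — vertex 4 appears in no bag.

A tree decomposition must satisfy three properties: every vertex lies in some bag; for every edge, both endpoints lie together in some bag; and for every vertex, the bags containing it form a connected subtree. Here vertex 4 appears in no bag, so the decomposition is invalid.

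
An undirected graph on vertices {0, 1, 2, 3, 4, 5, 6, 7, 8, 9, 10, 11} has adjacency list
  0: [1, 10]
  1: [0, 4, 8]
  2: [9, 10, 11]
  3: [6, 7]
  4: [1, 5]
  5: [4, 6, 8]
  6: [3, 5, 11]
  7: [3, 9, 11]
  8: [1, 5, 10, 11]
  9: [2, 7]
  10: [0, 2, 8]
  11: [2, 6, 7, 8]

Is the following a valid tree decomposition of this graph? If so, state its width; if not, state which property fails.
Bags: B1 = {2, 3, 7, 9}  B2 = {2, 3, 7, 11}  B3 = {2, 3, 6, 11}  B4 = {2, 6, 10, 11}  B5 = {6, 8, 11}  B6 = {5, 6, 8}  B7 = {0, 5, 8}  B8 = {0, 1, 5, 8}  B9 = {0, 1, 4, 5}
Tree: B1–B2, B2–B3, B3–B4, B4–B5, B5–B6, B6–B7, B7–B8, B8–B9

No — edge (10,8) lies in no bag.

A tree decomposition must satisfy three properties: every vertex lies in some bag; for every edge, both endpoints lie together in some bag; and for every vertex, the bags containing it form a connected subtree. Here edge (10,8) lies in no bag, so the decomposition is invalid.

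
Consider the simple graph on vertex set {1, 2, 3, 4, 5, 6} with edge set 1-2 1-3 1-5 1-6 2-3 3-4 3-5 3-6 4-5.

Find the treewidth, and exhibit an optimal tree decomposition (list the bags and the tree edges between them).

Treewidth 2.
One optimal decomposition is:
Bags: B1 = {1, 3, 6}  B2 = {1, 2, 3}  B3 = {1, 3, 5}  B4 = {3, 4, 5}
Tree: B1–B2, B1–B3, B3–B4

The largest bag has 3 vertices, giving width 2; this decomposition certifies tw(G) ≤ 2. On the other hand G contains the 3-clique {1, 2, 3}. A clique must lie in a single bag of any decomposition, so no decomposition can have width below 2. Combining the bounds, tw(G) = 2.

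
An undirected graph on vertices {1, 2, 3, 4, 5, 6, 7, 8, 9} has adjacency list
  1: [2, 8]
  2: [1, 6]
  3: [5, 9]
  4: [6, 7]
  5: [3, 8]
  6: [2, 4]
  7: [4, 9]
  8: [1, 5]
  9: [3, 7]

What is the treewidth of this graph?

2

A width-2 tree decomposition is:
Bags: B1 = {1, 2, 6}  B2 = {1, 6, 8}  B3 = {5, 6, 8}  B4 = {3, 5, 6}  B5 = {3, 6, 9}  B6 = {6, 7, 9}  B7 = {4, 6, 7}
Tree: B1–B2, B2–B3, B3–B4, B4–B5, B5–B6, B6–B7
Each bag holds 3 vertices, so the decomposition has width 2, which upper-bounds the treewidth. Since 6–2–1–8–5–3–9–7–4–6 is a cycle in G, G is not acyclic. Forests are exactly the graphs of treewidth ≤ 1, so tw(G) ≥ 2. Hence tw(G) = 2 exactly.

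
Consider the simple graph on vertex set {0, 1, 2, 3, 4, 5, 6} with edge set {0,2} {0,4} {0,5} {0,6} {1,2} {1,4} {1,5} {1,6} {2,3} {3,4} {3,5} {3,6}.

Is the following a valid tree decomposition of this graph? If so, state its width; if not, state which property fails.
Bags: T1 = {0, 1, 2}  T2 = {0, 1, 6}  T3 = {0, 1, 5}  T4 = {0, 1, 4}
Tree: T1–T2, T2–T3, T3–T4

No — vertex 3 appears in no bag.

A tree decomposition must satisfy three properties: every vertex lies in some bag; for every edge, both endpoints lie together in some bag; and for every vertex, the bags containing it form a connected subtree. Here vertex 3 appears in no bag, so the decomposition is invalid.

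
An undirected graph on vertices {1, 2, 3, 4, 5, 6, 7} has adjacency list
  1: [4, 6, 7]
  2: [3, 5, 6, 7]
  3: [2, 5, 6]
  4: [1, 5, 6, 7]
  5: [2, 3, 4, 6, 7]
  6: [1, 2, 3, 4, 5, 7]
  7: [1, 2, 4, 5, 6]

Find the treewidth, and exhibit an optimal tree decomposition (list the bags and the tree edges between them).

Treewidth 3.
One optimal decomposition is:
Bags: B1 = {4, 5, 6, 7}  B2 = {2, 5, 6, 7}  B3 = {1, 4, 6, 7}  B4 = {2, 3, 5, 6}
Tree: B1–B2, B1–B3, B2–B4

The largest bag has 4 vertices, giving width 3; this decomposition certifies tw(G) ≤ 3. Conversely, {1, 4, 6, 7} is a clique of size 4, and the vertices of any clique must share a bag in every tree decomposition; so some bag has ≥ 4 vertices and tw(G) ≥ 3. Combining the bounds, tw(G) = 3.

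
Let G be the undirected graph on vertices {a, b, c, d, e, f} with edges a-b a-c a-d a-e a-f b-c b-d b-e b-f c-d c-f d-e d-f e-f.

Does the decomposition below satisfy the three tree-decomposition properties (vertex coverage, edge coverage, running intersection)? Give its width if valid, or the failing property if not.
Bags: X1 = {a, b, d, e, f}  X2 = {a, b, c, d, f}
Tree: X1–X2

Yes; width 4.

Vertex coverage: the bags together contain {a, b, c, d, e, f}, the full vertex set. Edge coverage: each edge of G has both endpoints in at least one bag. Running intersection: for every vertex, the bags containing it form a connected subtree. All three properties hold, so this is a valid tree decomposition of width max|bag| − 1 = 4, and hence tw(G) ≤ 4.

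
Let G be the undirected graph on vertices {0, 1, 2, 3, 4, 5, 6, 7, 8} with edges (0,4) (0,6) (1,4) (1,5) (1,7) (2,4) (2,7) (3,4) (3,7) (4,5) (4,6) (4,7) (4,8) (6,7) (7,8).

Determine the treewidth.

A width-2 tree decomposition is:
Bags: B1 = {3, 4, 7}  B2 = {4, 6, 7}  B3 = {4, 7, 8}  B4 = {1, 4, 7}  B5 = {0, 4, 6}  B6 = {2, 4, 7}  B7 = {1, 4, 5}
Tree: B1–B2, B2–B3, B3–B4, B2–B5, B1–B6, B4–B7
Every bag has size at most 3, so the width is 3 − 1 = 2 and tw(G) ≤ 2. For the lower bound, the 3 vertices {0, 4, 6} are pairwise adjacent, and any tree decomposition puts a clique entirely inside one bag — forcing width ≥ 2. Combining the bounds, tw(G) = 2.

2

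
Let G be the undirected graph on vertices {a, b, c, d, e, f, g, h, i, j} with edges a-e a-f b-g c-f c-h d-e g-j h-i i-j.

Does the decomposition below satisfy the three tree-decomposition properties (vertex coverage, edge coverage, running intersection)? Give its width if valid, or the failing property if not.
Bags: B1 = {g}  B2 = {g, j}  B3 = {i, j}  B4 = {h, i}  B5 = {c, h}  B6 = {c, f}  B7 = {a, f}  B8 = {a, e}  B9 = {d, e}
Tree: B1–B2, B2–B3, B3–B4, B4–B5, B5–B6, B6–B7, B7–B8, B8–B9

No — vertex b appears in no bag.

A tree decomposition must satisfy three properties: every vertex lies in some bag; for every edge, both endpoints lie together in some bag; and for every vertex, the bags containing it form a connected subtree. Here vertex b appears in no bag, so the decomposition is invalid.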